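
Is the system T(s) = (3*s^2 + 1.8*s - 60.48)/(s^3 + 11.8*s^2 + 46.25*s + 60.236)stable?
Denominator: s^3 + 11.8*s^2 + 46.25*s + 60.236 = (s + 3.7)(s + 3.7)(s + 4.4). Poles: -3.7, -3.7, -4.4. All Re(p)<0: Yes (stable)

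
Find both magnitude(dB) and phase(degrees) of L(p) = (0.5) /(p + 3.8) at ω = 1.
Substitute p = j*1: L(j1) = 0.123057 - 0.0323834j.
|L| = 20*log₁₀(sqrt(Re²+Im²)) = -17.91 dB.
∠L = atan2(Im, Re) = -14.74°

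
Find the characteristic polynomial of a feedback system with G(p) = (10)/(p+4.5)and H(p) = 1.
Characteristic poly = G_den * H_den + G_num * H_num = (p + 4.5) + (10) = p + 14.5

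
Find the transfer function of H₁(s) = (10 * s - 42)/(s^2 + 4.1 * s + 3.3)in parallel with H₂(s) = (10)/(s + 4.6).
Parallel: H = H₁ + H₂ = (n₁·d₂ + n₂·d₁)/(d₁·d₂).
n₁·d₂ = 10*s^2 + 4*s - 193.2. n₂·d₁ = 10*s^2 + 41*s + 33. Sum = 20*s^2 + 45*s - 160.2. d₁·d₂ = s^3 + 8.7*s^2 + 22.16*s + 15.18.
H(s) = (20*s^2 + 45*s - 160.2)/(s^3 + 8.7*s^2 + 22.16*s + 15.18)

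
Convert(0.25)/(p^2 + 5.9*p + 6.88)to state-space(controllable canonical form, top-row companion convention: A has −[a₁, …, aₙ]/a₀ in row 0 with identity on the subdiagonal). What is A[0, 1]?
Reachable canonical form for den = p^2 + 5.9*p + 6.88: top row of A = -[a₁,a₂,...,aₙ]/a₀, ones on the subdiagonal, zeros elsewhere.
A = [[-5.9, -6.88], [1, 0]].
A[0,1] = -6.88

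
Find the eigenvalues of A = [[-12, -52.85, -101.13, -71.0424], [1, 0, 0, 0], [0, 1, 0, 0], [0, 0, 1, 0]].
Eigenvalues solve det(λI - A) = 0.
Characteristic polynomial: λ^4 + 12*λ^3 + 52.85*λ^2 + 101.13*λ + 71.0424 = 0.
Factor: (λ + 3.6)(λ + 2.3)(λ + 3.9)(λ + 2.2) = 0.
Roots: -2.2, -2.3, -3.6, -3.9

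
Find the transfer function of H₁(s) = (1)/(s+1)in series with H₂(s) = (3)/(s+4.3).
Series: H = H₁ · H₂ = (n₁·n₂)/(d₁·d₂).
Num: n₁·n₂ = 3. Den: d₁·d₂ = s^2 + 5.3*s + 4.3.
H(s) = (3)/(s^2 + 5.3*s + 4.3)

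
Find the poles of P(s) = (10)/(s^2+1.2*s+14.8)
Set denominator = 0: s^2 + 1.2*s + 14.8 = 0 → Poles: -0.6 + 3.8j, -0.6 - 3.8j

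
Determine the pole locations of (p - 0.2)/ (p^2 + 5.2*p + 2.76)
Set denominator = 0: p^2 + 5.2*p + 2.76 = (p + 4.6)(p + 0.6) = 0 → Poles: -0.6, -4.6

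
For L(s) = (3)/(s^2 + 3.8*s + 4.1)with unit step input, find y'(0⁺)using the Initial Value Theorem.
IVT: y'(0⁺) = lim_{s→∞} s²·Y(s) = lim_{s→∞} s·L(s).
deg(num) = 0, deg(den) = 2, relative degree = 2 ≥ 2, so s·L(s) → 0. Initial slope = 0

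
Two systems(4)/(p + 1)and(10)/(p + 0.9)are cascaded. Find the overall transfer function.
Series: H = H₁ · H₂ = (n₁·n₂)/(d₁·d₂).
Num: n₁·n₂ = 40. Den: d₁·d₂ = p^2 + 1.9*p + 0.9.
H(p) = (40)/(p^2 + 1.9*p + 0.9)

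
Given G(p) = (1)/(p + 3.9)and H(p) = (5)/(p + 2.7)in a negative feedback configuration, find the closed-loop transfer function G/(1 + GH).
Closed-loop T = G/(1+GH).
Numerator: G_num * H_den = p + 2.7.
Denominator: G_den * H_den + G_num * H_num = (p^2 + 6.6*p + 10.53) + (5) = p^2 + 6.6*p + 15.53.
T(p) = (p + 2.7)/(p^2 + 6.6*p + 15.53)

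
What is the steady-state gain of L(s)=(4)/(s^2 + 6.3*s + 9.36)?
DC gain = L(0) = num(0)/den(0) = 4/9.36 = 0.4274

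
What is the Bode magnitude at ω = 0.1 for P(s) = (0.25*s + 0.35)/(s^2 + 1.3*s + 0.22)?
Substitute s = j*0.1: P(j0.1) = 1.2582 - 0.659836j.
|P(j0.1)| = sqrt(Re² + Im²) = 1.421.
20*log₁₀(1.421) = 3.05 dB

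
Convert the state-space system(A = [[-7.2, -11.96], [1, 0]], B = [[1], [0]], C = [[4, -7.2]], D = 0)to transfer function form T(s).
T(s) = C(sI - A)⁻¹B + D.
Characteristic polynomial det(sI - A) = s^2 + 7.2*s + 11.96.
Numerator from C·adj(sI-A)·B + D·det(sI-A) = 4*s - 7.2.
T(s) = (4*s - 7.2)/(s^2 + 7.2*s + 11.96)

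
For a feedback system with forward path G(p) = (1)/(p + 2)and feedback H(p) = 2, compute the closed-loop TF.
Closed-loop T = G/(1+GH).
Numerator: G_num * H_den = 1.
Denominator: G_den * H_den + G_num * H_num = (p + 2) + (2) = p + 4.
T(p) = (1)/(p + 4)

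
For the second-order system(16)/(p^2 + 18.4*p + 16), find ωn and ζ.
Standard form: ωn²/(p²+2ζωn·p+ωn²).
const=16=ωn² → ωn=4, p coeff=18.4=2ζωn → ζ=2.3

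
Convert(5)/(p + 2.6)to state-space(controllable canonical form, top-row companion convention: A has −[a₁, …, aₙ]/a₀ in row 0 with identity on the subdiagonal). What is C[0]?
Reachable canonical form: C = numerator coefficients (right-aligned, zero-padded to length n).
num = 5, C = [[5]].
C[0] = 5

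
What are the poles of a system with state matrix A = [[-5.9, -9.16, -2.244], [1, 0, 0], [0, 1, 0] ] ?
Eigenvalues solve det(λI - A) = 0.
Characteristic polynomial: λ^3 + 5.9*λ^2 + 9.16*λ + 2.244 = 0.
Factor: (λ + 0.3)(λ + 3.4)(λ + 2.2) = 0.
Roots: -0.3, -2.2, -3.4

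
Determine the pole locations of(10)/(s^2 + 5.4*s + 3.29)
Set denominator = 0: s^2 + 5.4*s + 3.29 = (s + 0.7)(s + 4.7) = 0 → Poles: -0.7, -4.7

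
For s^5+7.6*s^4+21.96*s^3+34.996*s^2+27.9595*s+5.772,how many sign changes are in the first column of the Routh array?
Routh array:
s^5: [1, 21.96, 27.9595]; s^4: [7.6, 34.996, 5.772]; s^3: [17.3553, 27.2]; s^2: [23.0849, 5.772]; s^1: [22.8606]; s^0: [5.772]
First column: [1, 7.6, 17.3553, 23.0849, 22.8606, 5.772]. Sign changes = 0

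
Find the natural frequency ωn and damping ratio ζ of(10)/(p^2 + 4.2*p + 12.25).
Underdamped: complex pole -2.1 + 2.8j. ωn = |pole| = 3.5, ζ = -Re(pole)/ωn = 0.6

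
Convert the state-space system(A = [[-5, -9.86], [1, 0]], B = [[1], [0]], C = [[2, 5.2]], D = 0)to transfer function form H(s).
H(s) = C(sI - A)⁻¹B + D.
Characteristic polynomial det(sI - A) = s^2 + 5*s + 9.86.
Numerator from C·adj(sI-A)·B + D·det(sI-A) = 2*s + 5.2.
H(s) = (2*s + 5.2)/(s^2 + 5*s + 9.86)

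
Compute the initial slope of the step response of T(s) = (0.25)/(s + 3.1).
IVT: y'(0⁺) = lim_{s→∞} s²·Y(s) = lim_{s→∞} s·T(s).
deg(num) = 0, deg(den) = 1, relative degree = 1, so s·T(s) → (leading num)/(leading den) = 0.25/1 = 0.25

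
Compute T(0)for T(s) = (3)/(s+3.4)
DC gain = T(0) = num(0)/den(0) = 3/3.4 = 0.8824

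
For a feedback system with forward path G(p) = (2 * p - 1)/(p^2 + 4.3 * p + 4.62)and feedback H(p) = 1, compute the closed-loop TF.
Closed-loop T = G/(1+GH).
Numerator: G_num * H_den = 2*p - 1.
Denominator: G_den * H_den + G_num * H_num = (p^2 + 4.3*p + 4.62) + (2*p - 1) = p^2 + 6.3*p + 3.62.
T(p) = (2*p - 1)/(p^2 + 6.3*p + 3.62)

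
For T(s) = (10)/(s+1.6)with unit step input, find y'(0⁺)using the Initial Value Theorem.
IVT: y'(0⁺) = lim_{s→∞} s²·Y(s) = lim_{s→∞} s·T(s).
deg(num) = 0, deg(den) = 1, relative degree = 1, so s·T(s) → (leading num)/(leading den) = 10/1 = 10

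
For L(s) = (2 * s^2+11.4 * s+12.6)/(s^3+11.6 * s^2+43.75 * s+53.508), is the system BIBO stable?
Denominator: s^3 + 11.6*s^2 + 43.75*s + 53.508 = (s + 2.8)(s + 4.9)(s + 3.9). Poles: -2.8, -3.9, -4.9. All Re(p)<0: Yes (stable)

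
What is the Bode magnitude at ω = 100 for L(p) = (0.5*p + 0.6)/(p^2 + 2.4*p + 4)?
Substitute p = j*100: L(j100) = 6.00374e-05 - 0.00500056j.
|L(j100)| = sqrt(Re² + Im²) = 0.005001.
20*log₁₀(0.005001) = -46.02 dB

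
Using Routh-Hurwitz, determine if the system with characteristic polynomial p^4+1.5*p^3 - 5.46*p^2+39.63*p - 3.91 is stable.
Routh array:
p^4: [1, -5.46, -3.91]; p^3: [1.5, 39.63]; p^2: [-31.88, -3.91]; p^1: [39.446]; p^0: [-3.91]
First column: [1, 1.5, -31.88, 39.446, -3.91]. Sign changes = 3.
No, unstable (3 RHP root(s))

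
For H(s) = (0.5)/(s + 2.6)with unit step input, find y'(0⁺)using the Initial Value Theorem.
IVT: y'(0⁺) = lim_{s→∞} s²·Y(s) = lim_{s→∞} s·H(s).
deg(num) = 0, deg(den) = 1, relative degree = 1, so s·H(s) → (leading num)/(leading den) = 0.5/1 = 0.5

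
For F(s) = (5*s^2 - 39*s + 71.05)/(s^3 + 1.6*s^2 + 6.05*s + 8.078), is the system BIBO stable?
Denominator: s^3 + 1.6*s^2 + 6.05*s + 8.078 = (s + 1.4)(s^2 + 0.2*s + 5.77). Poles: -0.1 + 2.4j, -0.1 - 2.4j, -1.4. All Re(p)<0: Yes (stable)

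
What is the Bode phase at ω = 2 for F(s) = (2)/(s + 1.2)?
Substitute s = j*2: F(j2) = 0.441176 - 0.735294j.
∠F(j2) = atan2(Im, Re) = atan2(-0.735294, 0.441176) = -59.04°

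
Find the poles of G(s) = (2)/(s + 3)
Set denominator = 0: s + 3 = 0 → Poles: -3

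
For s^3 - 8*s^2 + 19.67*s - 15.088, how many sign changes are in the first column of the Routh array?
Routh array:
s^3: [1, 19.67]; s^2: [-8, -15.088]; s^1: [17.784]; s^0: [-15.088]
First column: [1, -8, 17.784, -15.088]. Sign changes = 3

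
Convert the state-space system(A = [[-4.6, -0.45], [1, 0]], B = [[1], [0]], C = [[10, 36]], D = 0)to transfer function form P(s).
P(s) = C(sI - A)⁻¹B + D.
Characteristic polynomial det(sI - A) = s^2 + 4.6*s + 0.45.
Numerator from C·adj(sI-A)·B + D·det(sI-A) = 10*s + 36.
P(s) = (10*s + 36)/(s^2 + 4.6*s + 0.45)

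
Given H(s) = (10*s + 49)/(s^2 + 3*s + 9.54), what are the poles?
Set denominator = 0: s^2 + 3*s + 9.54 = 0 → Poles: -1.5 + 2.7j, -1.5 - 2.7j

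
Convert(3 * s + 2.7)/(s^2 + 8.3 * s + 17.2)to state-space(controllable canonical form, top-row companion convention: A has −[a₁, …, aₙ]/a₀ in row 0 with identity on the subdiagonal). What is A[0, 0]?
Reachable canonical form for den = s^2 + 8.3*s + 17.2: top row of A = -[a₁,a₂,...,aₙ]/a₀, ones on the subdiagonal, zeros elsewhere.
A = [[-8.3, -17.2], [1, 0]].
A[0,0] = -8.3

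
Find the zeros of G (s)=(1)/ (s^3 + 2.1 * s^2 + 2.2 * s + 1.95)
Numerator is a nonzero constant (1) → Zeros: none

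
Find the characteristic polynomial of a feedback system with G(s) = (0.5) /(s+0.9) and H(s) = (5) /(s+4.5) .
Characteristic poly = G_den * H_den + G_num * H_num = (s^2 + 5.4*s + 4.05) + (2.5) = s^2 + 5.4*s + 6.55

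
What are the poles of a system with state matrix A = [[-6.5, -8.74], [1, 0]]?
Eigenvalues solve det(λI - A) = 0.
Characteristic polynomial: λ^2 + 6.5*λ + 8.74 = 0.
Factor: (λ + 1.9)(λ + 4.6) = 0.
Roots: -1.9, -4.6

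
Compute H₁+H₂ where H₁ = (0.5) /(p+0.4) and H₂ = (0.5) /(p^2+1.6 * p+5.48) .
Parallel: H = H₁ + H₂ = (n₁·d₂ + n₂·d₁)/(d₁·d₂).
n₁·d₂ = 0.5*p^2 + 0.8*p + 2.74. n₂·d₁ = 0.5*p + 0.2. Sum = 0.5*p^2 + 1.3*p + 2.94. d₁·d₂ = p^3 + 2*p^2 + 6.12*p + 2.192.
H(p) = (0.5*p^2 + 1.3*p + 2.94)/(p^3 + 2*p^2 + 6.12*p + 2.192)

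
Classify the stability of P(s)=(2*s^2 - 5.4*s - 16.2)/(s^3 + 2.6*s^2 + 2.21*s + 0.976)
Denominator: s^3 + 2.6*s^2 + 2.21*s + 0.976 = (s + 1.6)(s^2 + s + 0.61). Poles: -0.5 + 0.6j, -0.5 - 0.6j, -1.6. Stable (all poles in LHP)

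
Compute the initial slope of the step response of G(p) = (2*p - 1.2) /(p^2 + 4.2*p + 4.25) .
IVT: y'(0⁺) = lim_{p→∞} p²·Y(p) = lim_{p→∞} p·G(p).
deg(num) = 1, deg(den) = 2, relative degree = 1, so p·G(p) → (leading num)/(leading den) = 2/1 = 2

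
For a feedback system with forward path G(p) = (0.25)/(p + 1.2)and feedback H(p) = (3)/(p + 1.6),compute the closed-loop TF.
Closed-loop T = G/(1+GH).
Numerator: G_num * H_den = 0.25*p + 0.4.
Denominator: G_den * H_den + G_num * H_num = (p^2 + 2.8*p + 1.92) + (0.75) = p^2 + 2.8*p + 2.67.
T(p) = (0.25*p + 0.4)/(p^2 + 2.8*p + 2.67)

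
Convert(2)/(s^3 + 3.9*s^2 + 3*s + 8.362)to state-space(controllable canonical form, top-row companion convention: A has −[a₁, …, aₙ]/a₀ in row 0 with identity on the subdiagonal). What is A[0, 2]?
Reachable canonical form for den = s^3 + 3.9*s^2 + 3*s + 8.362: top row of A = -[a₁,a₂,...,aₙ]/a₀, ones on the subdiagonal, zeros elsewhere.
A = [[-3.9, -3, -8.362], [1, 0, 0], [0, 1, 0]].
A[0,2] = -8.362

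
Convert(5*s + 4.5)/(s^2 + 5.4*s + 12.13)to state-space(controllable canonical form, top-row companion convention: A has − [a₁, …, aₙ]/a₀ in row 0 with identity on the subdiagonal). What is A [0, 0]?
Reachable canonical form for den = s^2 + 5.4*s + 12.13: top row of A = -[a₁,a₂,...,aₙ]/a₀, ones on the subdiagonal, zeros elsewhere.
A = [[-5.4, -12.13], [1, 0]].
A[0,0] = -5.4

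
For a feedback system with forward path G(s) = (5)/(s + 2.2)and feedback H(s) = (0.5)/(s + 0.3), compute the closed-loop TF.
Closed-loop T = G/(1+GH).
Numerator: G_num * H_den = 5*s + 1.5.
Denominator: G_den * H_den + G_num * H_num = (s^2 + 2.5*s + 0.66) + (2.5) = s^2 + 2.5*s + 3.16.
T(s) = (5*s + 1.5)/(s^2 + 2.5*s + 3.16)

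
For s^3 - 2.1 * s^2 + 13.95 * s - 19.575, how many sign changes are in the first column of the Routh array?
Routh array:
s^3: [1, 13.95]; s^2: [-2.1, -19.575]; s^1: [4.62857]; s^0: [-19.575]
First column: [1, -2.1, 4.62857, -19.575]. Sign changes = 3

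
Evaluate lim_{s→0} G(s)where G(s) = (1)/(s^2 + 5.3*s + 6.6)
DC gain = G(0) = num(0)/den(0) = 1/6.6 = 0.1515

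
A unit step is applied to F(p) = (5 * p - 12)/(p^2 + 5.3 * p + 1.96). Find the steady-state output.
FVT: lim_{t→∞} y(t) = lim_{p→0} p*Y(p) where Y(p) = F(p)/p.
= lim_{p→0} F(p) = F(0) = num(0)/den(0) = -12/1.96 = -6.122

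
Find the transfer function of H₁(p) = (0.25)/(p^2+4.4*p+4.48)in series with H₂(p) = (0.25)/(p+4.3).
Series: H = H₁ · H₂ = (n₁·n₂)/(d₁·d₂).
Num: n₁·n₂ = 0.0625. Den: d₁·d₂ = p^3 + 8.7*p^2 + 23.4*p + 19.264.
H(p) = (0.0625)/(p^3 + 8.7*p^2 + 23.4*p + 19.264)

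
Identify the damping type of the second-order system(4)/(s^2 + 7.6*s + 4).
Standard form: ωn²/(s²+2ζωn·s+ωn²) gives ωn=2, ζ=1.9.
Overdamped (ζ = 1.9 > 1)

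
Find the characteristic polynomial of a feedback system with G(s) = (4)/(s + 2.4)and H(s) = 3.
Characteristic poly = G_den * H_den + G_num * H_num = (s + 2.4) + (12) = s + 14.4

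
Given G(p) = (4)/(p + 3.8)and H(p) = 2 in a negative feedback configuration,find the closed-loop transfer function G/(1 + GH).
Closed-loop T = G/(1+GH).
Numerator: G_num * H_den = 4.
Denominator: G_den * H_den + G_num * H_num = (p + 3.8) + (8) = p + 11.8.
T(p) = (4)/(p + 11.8)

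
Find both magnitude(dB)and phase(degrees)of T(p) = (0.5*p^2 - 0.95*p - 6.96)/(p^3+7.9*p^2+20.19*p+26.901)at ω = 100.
Substitute p = j*100: T(j100) = 0.000489146 - 0.00497838j.
|T| = 20*log₁₀(sqrt(Re²+Im²)) = -46.02 dB.
∠T = atan2(Im, Re) = -84.39°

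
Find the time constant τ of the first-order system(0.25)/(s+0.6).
First-order system: τ = -1/pole. Pole = -0.6. τ = -1/(-0.6) = 1.667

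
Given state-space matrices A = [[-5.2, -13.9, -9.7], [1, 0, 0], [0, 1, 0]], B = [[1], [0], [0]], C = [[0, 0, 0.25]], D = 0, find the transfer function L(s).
L(s) = C(sI - A)⁻¹B + D.
Characteristic polynomial det(sI - A) = s^3 + 5.2*s^2 + 13.9*s + 9.7.
Numerator from C·adj(sI-A)·B + D·det(sI-A) = 0.25.
L(s) = (0.25)/(s^3 + 5.2*s^2 + 13.9*s + 9.7)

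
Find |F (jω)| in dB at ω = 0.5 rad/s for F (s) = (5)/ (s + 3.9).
Substitute s = j*0.5: F(j0.5) = 1.26132 - 0.161708j.
|F(j0.5)| = sqrt(Re² + Im²) = 1.272.
20*log₁₀(1.272) = 2.09 dB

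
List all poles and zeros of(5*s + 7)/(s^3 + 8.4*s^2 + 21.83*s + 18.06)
Set denominator = 0: s^3 + 8.4*s^2 + 21.83*s + 18.06 = (s + 4.3)(s + 2)(s + 2.1) = 0 → Poles: -2, -2.1, -4.3
Set numerator = 0: 5*s + 7 = 0 → Zeros: -1.4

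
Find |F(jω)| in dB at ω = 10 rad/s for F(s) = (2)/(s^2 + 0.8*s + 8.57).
Substitute s = j*10: F(j10) = -0.0217085 - 0.00189946j.
|F(j10)| = sqrt(Re² + Im²) = 0.02179.
20*log₁₀(0.02179) = -33.23 dB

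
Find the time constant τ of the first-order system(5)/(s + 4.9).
First-order system: τ = -1/pole. Pole = -4.9. τ = -1/(-4.9) = 0.2041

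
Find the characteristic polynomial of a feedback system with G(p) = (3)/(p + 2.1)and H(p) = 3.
Characteristic poly = G_den * H_den + G_num * H_num = (p + 2.1) + (9) = p + 11.1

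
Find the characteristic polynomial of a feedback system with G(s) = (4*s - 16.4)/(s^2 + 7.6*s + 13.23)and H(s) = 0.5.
Characteristic poly = G_den * H_den + G_num * H_num = (s^2 + 7.6*s + 13.23) + (2*s - 8.2) = s^2 + 9.6*s + 5.03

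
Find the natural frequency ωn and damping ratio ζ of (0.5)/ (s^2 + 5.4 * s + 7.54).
Underdamped: complex pole -2.7 + 0.5j. ωn = |pole| = 2.746, ζ = -Re(pole)/ωn = 0.9833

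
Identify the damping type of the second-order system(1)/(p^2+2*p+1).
Standard form: ωn²/(p²+2ζωn·p+ωn²) gives ωn=1, ζ=1.
Critically damped (ζ = 1)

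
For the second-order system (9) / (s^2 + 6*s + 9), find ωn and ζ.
Standard form: ωn²/(s²+2ζωn·s+ωn²).
const=9=ωn² → ωn=3, s coeff=6=2ζωn → ζ=1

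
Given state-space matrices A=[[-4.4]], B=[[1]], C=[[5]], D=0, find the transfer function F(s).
F(s) = C(sI - A)⁻¹B + D.
Characteristic polynomial det(sI - A) = s + 4.4.
Numerator from C·adj(sI-A)·B + D·det(sI-A) = 5.
F(s) = (5)/(s + 4.4)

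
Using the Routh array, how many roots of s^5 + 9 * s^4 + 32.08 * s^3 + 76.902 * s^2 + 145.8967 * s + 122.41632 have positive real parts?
Routh array:
s^5: [1, 32.08, 145.8967]; s^4: [9, 76.902, 122.41632]; s^3: [23.5353, 132.295]; s^2: [26.3119, 122.41632]; s^1: [22.7967]; s^0: [122.41632]
First column: [1, 9, 23.5353, 26.3119, 22.7967, 122.41632]. Sign changes = RHP roots = 0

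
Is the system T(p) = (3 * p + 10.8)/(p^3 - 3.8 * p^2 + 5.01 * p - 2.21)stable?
Denominator: p^3 - 3.8*p^2 + 5.01*p - 2.21 = (p - 1)(p^2 - 2.8*p + 2.21). Poles: 1, 1.4 + 0.5j, 1.4 - 0.5j. All Re(p)<0: No (unstable)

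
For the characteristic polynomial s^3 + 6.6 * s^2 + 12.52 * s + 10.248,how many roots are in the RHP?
s^3 + 6.6*s^2 + 12.52*s + 10.248 = (s + 4.2)(s^2 + 2.4*s + 2.44). Poles: -1.2 + 1j, -1.2 - 1j, -4.2. RHP poles (Re>0): 0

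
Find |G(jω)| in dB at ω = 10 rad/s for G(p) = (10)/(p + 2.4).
Substitute p = j*10: G(j10) = 0.226929 - 0.945537j.
|G(j10)| = sqrt(Re² + Im²) = 0.9724.
20*log₁₀(0.9724) = -0.24 dB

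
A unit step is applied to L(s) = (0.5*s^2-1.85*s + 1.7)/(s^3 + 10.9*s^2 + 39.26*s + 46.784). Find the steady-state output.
FVT: lim_{t→∞} y(t) = lim_{s→0} s*Y(s) where Y(s) = L(s)/s.
= lim_{s→0} L(s) = L(0) = num(0)/den(0) = 1.7/46.784 = 0.03634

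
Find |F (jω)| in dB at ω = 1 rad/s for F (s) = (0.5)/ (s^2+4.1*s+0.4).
Substitute s = j*1: F(j1) = -0.0174723 - 0.119394j.
|F(j1)| = sqrt(Re² + Im²) = 0.1207.
20*log₁₀(0.1207) = -18.37 dB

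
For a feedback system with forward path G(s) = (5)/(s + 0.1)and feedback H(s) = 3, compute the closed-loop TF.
Closed-loop T = G/(1+GH).
Numerator: G_num * H_den = 5.
Denominator: G_den * H_den + G_num * H_num = (s + 0.1) + (15) = s + 15.1.
T(s) = (5)/(s + 15.1)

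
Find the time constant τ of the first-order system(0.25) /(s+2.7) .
First-order system: τ = -1/pole. Pole = -2.7. τ = -1/(-2.7) = 0.3704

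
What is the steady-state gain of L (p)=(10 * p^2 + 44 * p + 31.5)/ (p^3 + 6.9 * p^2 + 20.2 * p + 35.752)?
DC gain = L(0) = num(0)/den(0) = 31.5/35.752 = 0.8811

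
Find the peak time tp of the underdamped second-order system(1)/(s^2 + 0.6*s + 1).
Standard form: ωn²/(s²+2ζωn·s+ωn²) → ωn = 1, ζ = 0.3.
ωd = ωn·√(1-ζ²) = 1·√(1-0.3²) = 0.9539.
tp = π/ωd = π/0.9539 = 3.293 s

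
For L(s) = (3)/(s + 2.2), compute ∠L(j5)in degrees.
Substitute s = j*5: L(j5) = 0.22118 - 0.502681j.
∠L(j5) = atan2(Im, Re) = atan2(-0.502681, 0.22118) = -66.25°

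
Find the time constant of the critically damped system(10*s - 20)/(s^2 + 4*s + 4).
Critically damped (ζ = 1): repeated real pole at -2, -2. τ = -1/pole = 0.5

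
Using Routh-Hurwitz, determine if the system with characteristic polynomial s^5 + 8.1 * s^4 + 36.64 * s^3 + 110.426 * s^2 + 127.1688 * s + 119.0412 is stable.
Routh array:
s^5: [1, 36.64, 127.1688]; s^4: [8.1, 110.426, 119.0412]; s^3: [23.0072, 112.472]; s^2: [70.8285, 119.0412]; s^1: [73.8043]; s^0: [119.0412]
First column: [1, 8.1, 23.0072, 70.8285, 73.8043, 119.0412]. Sign changes = 0.
Yes, stable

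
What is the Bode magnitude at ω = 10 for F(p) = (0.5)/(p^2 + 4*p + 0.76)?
Substitute p = j*10: F(j10) = -0.00433416 - 0.00174694j.
|F(j10)| = sqrt(Re² + Im²) = 0.004673.
20*log₁₀(0.004673) = -46.61 dB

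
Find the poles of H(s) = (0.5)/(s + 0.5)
Set denominator = 0: s + 0.5 = 0 → Poles: -0.5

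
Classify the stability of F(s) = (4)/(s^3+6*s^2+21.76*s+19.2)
Denominator: s^3 + 6*s^2 + 21.76*s + 19.2 = (s + 1.2)(s^2 + 4.8*s + 16). Poles: -1.2, -2.4 + 3.2j, -2.4 - 3.2j. Stable (all poles in LHP)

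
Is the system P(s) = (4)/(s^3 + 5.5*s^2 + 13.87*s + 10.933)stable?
Denominator: s^3 + 5.5*s^2 + 13.87*s + 10.933 = (s + 1.3)(s^2 + 4.2*s + 8.41). Poles: -1.3, -2.1 + 2j, -2.1 - 2j. All Re(p)<0: Yes (stable)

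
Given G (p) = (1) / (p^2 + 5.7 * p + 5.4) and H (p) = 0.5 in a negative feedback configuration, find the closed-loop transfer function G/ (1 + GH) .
Closed-loop T = G/(1+GH).
Numerator: G_num * H_den = 1.
Denominator: G_den * H_den + G_num * H_num = (p^2 + 5.7*p + 5.4) + (0.5) = p^2 + 5.7*p + 5.9.
T(p) = (1)/(p^2 + 5.7*p + 5.9)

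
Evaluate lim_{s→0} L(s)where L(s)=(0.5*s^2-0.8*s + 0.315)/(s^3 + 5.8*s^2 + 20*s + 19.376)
DC gain = L(0) = num(0)/den(0) = 0.315/19.376 = 0.01626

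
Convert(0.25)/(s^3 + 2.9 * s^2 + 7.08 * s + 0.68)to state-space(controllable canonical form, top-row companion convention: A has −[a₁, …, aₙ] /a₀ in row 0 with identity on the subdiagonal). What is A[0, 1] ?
Reachable canonical form for den = s^3 + 2.9*s^2 + 7.08*s + 0.68: top row of A = -[a₁,a₂,...,aₙ]/a₀, ones on the subdiagonal, zeros elsewhere.
A = [[-2.9, -7.08, -0.68], [1, 0, 0], [0, 1, 0]].
A[0,1] = -7.08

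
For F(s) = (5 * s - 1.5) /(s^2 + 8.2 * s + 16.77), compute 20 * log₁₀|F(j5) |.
Substitute s = j*5: F(j5) = 0.593198 - 0.0824883j.
|F(j5)| = sqrt(Re² + Im²) = 0.5989.
20*log₁₀(0.5989) = -4.45 dB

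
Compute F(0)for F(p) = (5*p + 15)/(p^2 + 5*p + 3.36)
DC gain = F(0) = num(0)/den(0) = 15/3.36 = 4.464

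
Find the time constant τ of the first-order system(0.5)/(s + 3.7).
First-order system: τ = -1/pole. Pole = -3.7. τ = -1/(-3.7) = 0.2703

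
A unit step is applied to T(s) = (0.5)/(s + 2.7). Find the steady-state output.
FVT: lim_{t→∞} y(t) = lim_{s→0} s*Y(s) where Y(s) = T(s)/s.
= lim_{s→0} T(s) = T(0) = num(0)/den(0) = 0.5/2.7 = 0.1852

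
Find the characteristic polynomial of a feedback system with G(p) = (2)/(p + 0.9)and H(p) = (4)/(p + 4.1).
Characteristic poly = G_den * H_den + G_num * H_num = (p^2 + 5*p + 3.69) + (8) = p^2 + 5*p + 11.69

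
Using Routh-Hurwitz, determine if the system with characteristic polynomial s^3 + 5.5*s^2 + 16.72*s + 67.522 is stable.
Routh array:
s^3: [1, 16.72]; s^2: [5.5, 67.522]; s^1: [4.44327]; s^0: [67.522]
First column: [1, 5.5, 4.44327, 67.522]. Sign changes = 0.
Yes, stable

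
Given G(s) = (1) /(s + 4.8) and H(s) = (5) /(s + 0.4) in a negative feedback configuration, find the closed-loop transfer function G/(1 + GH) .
Closed-loop T = G/(1+GH).
Numerator: G_num * H_den = s + 0.4.
Denominator: G_den * H_den + G_num * H_num = (s^2 + 5.2*s + 1.92) + (5) = s^2 + 5.2*s + 6.92.
T(s) = (s + 0.4)/(s^2 + 5.2*s + 6.92)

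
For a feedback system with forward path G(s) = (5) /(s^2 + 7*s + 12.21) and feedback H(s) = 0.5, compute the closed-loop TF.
Closed-loop T = G/(1+GH).
Numerator: G_num * H_den = 5.
Denominator: G_den * H_den + G_num * H_num = (s^2 + 7*s + 12.21) + (2.5) = s^2 + 7*s + 14.71.
T(s) = (5)/(s^2 + 7*s + 14.71)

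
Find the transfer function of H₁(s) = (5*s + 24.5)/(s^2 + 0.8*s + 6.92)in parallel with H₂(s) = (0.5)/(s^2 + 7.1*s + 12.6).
Parallel: H = H₁ + H₂ = (n₁·d₂ + n₂·d₁)/(d₁·d₂).
n₁·d₂ = 5*s^3 + 60*s^2 + 236.95*s + 308.7. n₂·d₁ = 0.5*s^2 + 0.4*s + 3.46. Sum = 5*s^3 + 60.5*s^2 + 237.35*s + 312.16. d₁·d₂ = s^4 + 7.9*s^3 + 25.2*s^2 + 59.212*s + 87.192.
H(s) = (5*s^3 + 60.5*s^2 + 237.35*s + 312.16)/(s^4 + 7.9*s^3 + 25.2*s^2 + 59.212*s + 87.192)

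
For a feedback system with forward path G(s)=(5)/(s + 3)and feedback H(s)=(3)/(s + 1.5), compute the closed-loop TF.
Closed-loop T = G/(1+GH).
Numerator: G_num * H_den = 5*s + 7.5.
Denominator: G_den * H_den + G_num * H_num = (s^2 + 4.5*s + 4.5) + (15) = s^2 + 4.5*s + 19.5.
T(s) = (5*s + 7.5)/(s^2 + 4.5*s + 19.5)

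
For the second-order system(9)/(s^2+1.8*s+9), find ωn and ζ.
Standard form: ωn²/(s²+2ζωn·s+ωn²).
const=9=ωn² → ωn=3, s coeff=1.8=2ζωn → ζ=0.3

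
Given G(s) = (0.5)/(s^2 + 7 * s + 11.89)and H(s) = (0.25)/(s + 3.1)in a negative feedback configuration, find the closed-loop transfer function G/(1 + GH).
Closed-loop T = G/(1+GH).
Numerator: G_num * H_den = 0.5*s + 1.55.
Denominator: G_den * H_den + G_num * H_num = (s^3 + 10.1*s^2 + 33.59*s + 36.859) + (0.125) = s^3 + 10.1*s^2 + 33.59*s + 36.984.
T(s) = (0.5*s + 1.55)/(s^3 + 10.1*s^2 + 33.59*s + 36.984)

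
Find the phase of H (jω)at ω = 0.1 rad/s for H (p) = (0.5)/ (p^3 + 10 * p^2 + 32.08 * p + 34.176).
Substitute p = j*0.1: H(j0.1) = 0.0145443 - 0.00136881j.
∠H(j0.1) = atan2(Im, Re) = atan2(-0.00136881, 0.0145443) = -5.38°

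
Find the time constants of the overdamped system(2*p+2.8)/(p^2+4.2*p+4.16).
Overdamped: real poles at -2.6, -1.6. τ = -1/pole → τ₁ = 0.3846, τ₂ = 0.625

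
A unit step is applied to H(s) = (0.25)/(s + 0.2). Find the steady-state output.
FVT: lim_{t→∞} y(t) = lim_{s→0} s*Y(s) where Y(s) = H(s)/s.
= lim_{s→0} H(s) = H(0) = num(0)/den(0) = 0.25/0.2 = 1.25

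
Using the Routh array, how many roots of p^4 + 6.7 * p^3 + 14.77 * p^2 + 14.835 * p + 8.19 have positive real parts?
Routh array:
p^4: [1, 14.77, 8.19]; p^3: [6.7, 14.835]; p^2: [12.5558, 8.19]; p^1: [10.4647]; p^0: [8.19]
First column: [1, 6.7, 12.5558, 10.4647, 8.19]. Sign changes = RHP roots = 0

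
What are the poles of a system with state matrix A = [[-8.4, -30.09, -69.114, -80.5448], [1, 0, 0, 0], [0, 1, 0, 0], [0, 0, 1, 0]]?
Eigenvalues solve det(λI - A) = 0.
Characteristic polynomial: λ^4 + 8.4*λ^3 + 30.09*λ^2 + 69.114*λ + 80.5448 = 0.
Factor: (λ + 2.8)(λ + 3.8)(λ^2 + 1.8*λ + 7.57) = 0.
Roots: -0.9 + 2.6j, -0.9 - 2.6j, -2.8, -3.8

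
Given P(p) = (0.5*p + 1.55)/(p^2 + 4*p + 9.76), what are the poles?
Set denominator = 0: p^2 + 4*p + 9.76 = 0 → Poles: -2 + 2.4j, -2 - 2.4j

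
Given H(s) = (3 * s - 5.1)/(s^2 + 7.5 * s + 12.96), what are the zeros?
Set numerator = 0: 3*s - 5.1 = 0 → Zeros: 1.7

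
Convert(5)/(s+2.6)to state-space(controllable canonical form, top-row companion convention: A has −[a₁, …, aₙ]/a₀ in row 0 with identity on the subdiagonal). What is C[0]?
Reachable canonical form: C = numerator coefficients (right-aligned, zero-padded to length n).
num = 5, C = [[5]].
C[0] = 5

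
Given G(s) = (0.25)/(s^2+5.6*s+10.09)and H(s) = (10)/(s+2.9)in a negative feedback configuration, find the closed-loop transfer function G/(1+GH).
Closed-loop T = G/(1+GH).
Numerator: G_num * H_den = 0.25*s + 0.725.
Denominator: G_den * H_den + G_num * H_num = (s^3 + 8.5*s^2 + 26.33*s + 29.261) + (2.5) = s^3 + 8.5*s^2 + 26.33*s + 31.761.
T(s) = (0.25*s + 0.725)/(s^3 + 8.5*s^2 + 26.33*s + 31.761)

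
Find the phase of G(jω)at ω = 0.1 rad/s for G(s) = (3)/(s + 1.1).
Substitute s = j*0.1: G(j0.1) = 2.70492 - 0.245902j.
∠G(j0.1) = atan2(Im, Re) = atan2(-0.245902, 2.70492) = -5.19°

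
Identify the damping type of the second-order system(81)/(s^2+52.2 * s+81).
Standard form: ωn²/(s²+2ζωn·s+ωn²) gives ωn=9, ζ=2.9.
Overdamped (ζ = 2.9 > 1)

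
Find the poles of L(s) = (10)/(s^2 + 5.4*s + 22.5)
Set denominator = 0: s^2 + 5.4*s + 22.5 = 0 → Poles: -2.7 + 3.9j, -2.7 - 3.9j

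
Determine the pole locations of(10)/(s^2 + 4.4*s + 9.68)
Set denominator = 0: s^2 + 4.4*s + 9.68 = 0 → Poles: -2.2 + 2.2j, -2.2 - 2.2j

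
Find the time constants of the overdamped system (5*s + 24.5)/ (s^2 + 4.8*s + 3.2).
Overdamped: real poles at -0.8, -4. τ = -1/pole → τ₁ = 1.25, τ₂ = 0.25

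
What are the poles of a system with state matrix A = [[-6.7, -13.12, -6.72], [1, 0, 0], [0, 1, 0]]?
Eigenvalues solve det(λI - A) = 0.
Characteristic polynomial: λ^3 + 6.7*λ^2 + 13.12*λ + 6.72 = 0.
Factor: (λ + 0.8)(λ + 2.4)(λ + 3.5) = 0.
Roots: -0.8, -2.4, -3.5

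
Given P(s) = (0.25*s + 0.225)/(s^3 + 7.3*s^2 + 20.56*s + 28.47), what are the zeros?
Set numerator = 0: 0.25*s + 0.225 = 0 → Zeros: -0.9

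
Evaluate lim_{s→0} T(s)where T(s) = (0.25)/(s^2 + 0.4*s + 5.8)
DC gain = T(0) = num(0)/den(0) = 0.25/5.8 = 0.0431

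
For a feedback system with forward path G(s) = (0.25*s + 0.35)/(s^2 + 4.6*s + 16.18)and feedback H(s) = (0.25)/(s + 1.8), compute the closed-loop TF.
Closed-loop T = G/(1+GH).
Numerator: G_num * H_den = 0.25*s^2 + 0.8*s + 0.63.
Denominator: G_den * H_den + G_num * H_num = (s^3 + 6.4*s^2 + 24.46*s + 29.124) + (0.0625*s + 0.0875) = s^3 + 6.4*s^2 + 24.5225*s + 29.2115.
T(s) = (0.25*s^2 + 0.8*s + 0.63)/(s^3 + 6.4*s^2 + 24.5225*s + 29.2115)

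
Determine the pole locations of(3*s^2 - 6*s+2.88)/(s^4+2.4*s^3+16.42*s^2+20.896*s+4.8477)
Set denominator = 0: s^4 + 2.4*s^3 + 16.42*s^2 + 20.896*s + 4.8477 = (s + 1.1)(s + 0.3)(s^2 + s + 14.69) = 0 → Poles: -0.3, -0.5 + 3.8j, -0.5 - 3.8j, -1.1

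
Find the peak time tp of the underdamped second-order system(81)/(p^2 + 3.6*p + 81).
Standard form: ωn²/(p²+2ζωn·p+ωn²) → ωn = 9, ζ = 0.2.
ωd = ωn·√(1-ζ²) = 9·√(1-0.2²) = 8.818.
tp = π/ωd = π/8.818 = 0.3563 s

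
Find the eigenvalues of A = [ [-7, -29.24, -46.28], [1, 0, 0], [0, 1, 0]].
Eigenvalues solve det(λI - A) = 0.
Characteristic polynomial: λ^3 + 7*λ^2 + 29.24*λ + 46.28 = 0.
Factor: (λ + 2.6)(λ^2 + 4.4*λ + 17.8) = 0.
Roots: -2.2 + 3.6j, -2.2 - 3.6j, -2.6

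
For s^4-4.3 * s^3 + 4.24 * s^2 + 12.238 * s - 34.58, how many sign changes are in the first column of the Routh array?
Routh array:
s^4: [1, 4.24, -34.58]; s^3: [-4.3, 12.238]; s^2: [7.08605, -34.58]; s^1: [-8.74606]; s^0: [-34.58]
First column: [1, -4.3, 7.08605, -8.74606, -34.58]. Sign changes = 3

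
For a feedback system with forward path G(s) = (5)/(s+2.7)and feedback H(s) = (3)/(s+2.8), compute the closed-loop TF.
Closed-loop T = G/(1+GH).
Numerator: G_num * H_den = 5*s + 14.
Denominator: G_den * H_den + G_num * H_num = (s^2 + 5.5*s + 7.56) + (15) = s^2 + 5.5*s + 22.56.
T(s) = (5*s + 14)/(s^2 + 5.5*s + 22.56)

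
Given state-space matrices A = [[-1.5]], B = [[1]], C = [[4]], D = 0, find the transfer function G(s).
G(s) = C(sI - A)⁻¹B + D.
Characteristic polynomial det(sI - A) = s + 1.5.
Numerator from C·adj(sI-A)·B + D·det(sI-A) = 4.
G(s) = (4)/(s + 1.5)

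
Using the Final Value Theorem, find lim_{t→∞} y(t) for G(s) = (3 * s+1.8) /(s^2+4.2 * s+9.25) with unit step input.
FVT: lim_{t→∞} y(t) = lim_{s→0} s*Y(s) where Y(s) = G(s)/s.
= lim_{s→0} G(s) = G(0) = num(0)/den(0) = 1.8/9.25 = 0.1946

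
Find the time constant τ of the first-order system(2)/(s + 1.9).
First-order system: τ = -1/pole. Pole = -1.9. τ = -1/(-1.9) = 0.5263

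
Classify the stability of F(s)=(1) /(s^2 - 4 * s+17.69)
Denominator: s^2 - 4*s + 17.69. Poles: 2 + 3.7j, 2 - 3.7j. Unstable (2 pole(s) in RHP)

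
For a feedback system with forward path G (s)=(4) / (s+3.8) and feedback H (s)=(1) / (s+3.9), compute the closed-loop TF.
Closed-loop T = G/(1+GH).
Numerator: G_num * H_den = 4*s + 15.6.
Denominator: G_den * H_den + G_num * H_num = (s^2 + 7.7*s + 14.82) + (4) = s^2 + 7.7*s + 18.82.
T(s) = (4*s + 15.6)/(s^2 + 7.7*s + 18.82)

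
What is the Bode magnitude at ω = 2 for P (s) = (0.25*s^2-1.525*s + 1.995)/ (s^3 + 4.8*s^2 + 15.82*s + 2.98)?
Substitute s = j*2: P(j2) = -0.107357 + 0.0315708j.
|P(j2)| = sqrt(Re² + Im²) = 0.1119.
20*log₁₀(0.1119) = -19.02 dB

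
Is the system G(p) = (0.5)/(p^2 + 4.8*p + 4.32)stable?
Denominator: p^2 + 4.8*p + 4.32 = (p + 3.6)(p + 1.2). Poles: -1.2, -3.6. All Re(p)<0: Yes (stable)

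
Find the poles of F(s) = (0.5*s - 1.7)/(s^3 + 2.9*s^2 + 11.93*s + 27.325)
Set denominator = 0: s^3 + 2.9*s^2 + 11.93*s + 27.325 = (s + 2.5)(s^2 + 0.4*s + 10.93) = 0 → Poles: -0.2 + 3.3j, -0.2 - 3.3j, -2.5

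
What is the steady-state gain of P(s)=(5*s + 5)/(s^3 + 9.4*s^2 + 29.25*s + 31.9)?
DC gain = P(0) = num(0)/den(0) = 5/31.9 = 0.1567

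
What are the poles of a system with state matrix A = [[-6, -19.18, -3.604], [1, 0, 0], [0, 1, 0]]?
Eigenvalues solve det(λI - A) = 0.
Characteristic polynomial: λ^3 + 6*λ^2 + 19.18*λ + 3.604 = 0.
Factor: (λ + 0.2)(λ^2 + 5.8*λ + 18.02) = 0.
Roots: -0.2, -2.9 + 3.1j, -2.9 - 3.1j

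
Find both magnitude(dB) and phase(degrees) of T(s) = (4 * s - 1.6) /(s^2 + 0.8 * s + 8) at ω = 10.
Substitute s = j*10: T(j10) = 0.0547842 - 0.430019j.
|T| = 20*log₁₀(sqrt(Re²+Im²)) = -7.26 dB.
∠T = atan2(Im, Re) = -82.74°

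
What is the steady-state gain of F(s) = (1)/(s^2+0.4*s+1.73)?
DC gain = F(0) = num(0)/den(0) = 1/1.73 = 0.578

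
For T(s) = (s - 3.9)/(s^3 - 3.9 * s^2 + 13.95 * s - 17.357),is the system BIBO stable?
Denominator: s^3 - 3.9*s^2 + 13.95*s - 17.357 = (s - 1.7)(s^2 - 2.2*s + 10.21). Poles: 1.1 + 3j, 1.1 - 3j, 1.7. All Re(p)<0: No (unstable)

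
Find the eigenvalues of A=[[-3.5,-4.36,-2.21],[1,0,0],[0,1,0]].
Eigenvalues solve det(λI - A) = 0.
Characteristic polynomial: λ^3 + 3.5*λ^2 + 4.36*λ + 2.21 = 0.
Factor: (λ + 1.7)(λ^2 + 1.8*λ + 1.3) = 0.
Roots: -0.9 + 0.7j, -0.9 - 0.7j, -1.7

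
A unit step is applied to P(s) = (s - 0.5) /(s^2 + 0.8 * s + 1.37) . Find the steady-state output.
FVT: lim_{t→∞} y(t) = lim_{s→0} s*Y(s) where Y(s) = P(s)/s.
= lim_{s→0} P(s) = P(0) = num(0)/den(0) = -0.5/1.37 = -0.365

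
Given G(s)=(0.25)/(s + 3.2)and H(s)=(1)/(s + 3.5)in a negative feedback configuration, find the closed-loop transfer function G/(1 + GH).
Closed-loop T = G/(1+GH).
Numerator: G_num * H_den = 0.25*s + 0.875.
Denominator: G_den * H_den + G_num * H_num = (s^2 + 6.7*s + 11.2) + (0.25) = s^2 + 6.7*s + 11.45.
T(s) = (0.25*s + 0.875)/(s^2 + 6.7*s + 11.45)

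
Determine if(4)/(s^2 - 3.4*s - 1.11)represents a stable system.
Denominator: s^2 - 3.4*s - 1.11 = (s - 3.7)(s + 0.3). Poles: -0.3, 3.7. All Re(p)<0: No (unstable)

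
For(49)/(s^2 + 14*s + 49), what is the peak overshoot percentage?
Standard form: ωn²/(s²+2ζωn·s+ωn²) → ωn = 7, ζ = 1.
ζ ≥ 1, so the response is non-oscillatory: peak overshoot = 0%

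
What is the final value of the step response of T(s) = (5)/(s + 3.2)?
FVT: lim_{t→∞} y(t) = lim_{s→0} s*Y(s) where Y(s) = T(s)/s.
= lim_{s→0} T(s) = T(0) = num(0)/den(0) = 5/3.2 = 1.562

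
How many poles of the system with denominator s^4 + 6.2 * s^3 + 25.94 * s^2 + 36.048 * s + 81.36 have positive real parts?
s^4 + 6.2*s^3 + 25.94*s^2 + 36.048*s + 81.36 = (s^2 + 0.6*s + 4.5)(s^2 + 5.6*s + 18.08). Poles: -0.3 + 2.1j, -0.3 - 2.1j, -2.8 + 3.2j, -2.8 - 3.2j. RHP poles (Re>0): 0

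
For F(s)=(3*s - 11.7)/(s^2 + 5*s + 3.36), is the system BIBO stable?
Denominator: s^2 + 5*s + 3.36 = (s + 0.8)(s + 4.2). Poles: -0.8, -4.2. All Re(p)<0: Yes (stable)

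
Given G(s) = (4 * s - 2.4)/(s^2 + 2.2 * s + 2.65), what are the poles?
Set denominator = 0: s^2 + 2.2*s + 2.65 = 0 → Poles: -1.1 + 1.2j, -1.1 - 1.2j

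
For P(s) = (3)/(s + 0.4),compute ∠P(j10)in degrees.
Substitute s = j*10: P(j10) = 0.0119808 - 0.299521j.
∠P(j10) = atan2(Im, Re) = atan2(-0.299521, 0.0119808) = -87.71°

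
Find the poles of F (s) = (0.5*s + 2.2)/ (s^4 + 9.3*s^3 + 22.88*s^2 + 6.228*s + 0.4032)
Set denominator = 0: s^4 + 9.3*s^3 + 22.88*s^2 + 6.228*s + 0.4032 = (s + 0.1)(s + 0.2)(s + 4.2)(s + 4.8) = 0 → Poles: -0.1, -0.2, -4.2, -4.8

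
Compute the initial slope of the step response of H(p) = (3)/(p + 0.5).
IVT: y'(0⁺) = lim_{p→∞} p²·Y(p) = lim_{p→∞} p·H(p).
deg(num) = 0, deg(den) = 1, relative degree = 1, so p·H(p) → (leading num)/(leading den) = 3/1 = 3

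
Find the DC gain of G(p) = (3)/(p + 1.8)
DC gain = G(0) = num(0)/den(0) = 3/1.8 = 1.667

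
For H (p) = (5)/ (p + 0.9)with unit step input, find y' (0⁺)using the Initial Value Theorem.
IVT: y'(0⁺) = lim_{p→∞} p²·Y(p) = lim_{p→∞} p·H(p).
deg(num) = 0, deg(den) = 1, relative degree = 1, so p·H(p) → (leading num)/(leading den) = 5/1 = 5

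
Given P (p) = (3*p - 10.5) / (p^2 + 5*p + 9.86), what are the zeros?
Set numerator = 0: 3*p - 10.5 = 0 → Zeros: 3.5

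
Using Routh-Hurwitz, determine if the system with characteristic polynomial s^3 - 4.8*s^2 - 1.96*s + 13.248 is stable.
Routh array:
s^3: [1, -1.96]; s^2: [-4.8, 13.248]; s^1: [0.8]; s^0: [13.248]
First column: [1, -4.8, 0.8, 13.248]. Sign changes = 2.
No, unstable (2 RHP root(s))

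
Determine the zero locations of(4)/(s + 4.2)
Numerator is a nonzero constant (4) → Zeros: none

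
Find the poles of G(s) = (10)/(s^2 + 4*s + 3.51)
Set denominator = 0: s^2 + 4*s + 3.51 = (s + 2.7)(s + 1.3) = 0 → Poles: -1.3, -2.7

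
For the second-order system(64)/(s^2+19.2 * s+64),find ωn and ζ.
Standard form: ωn²/(s²+2ζωn·s+ωn²).
const=64=ωn² → ωn=8, s coeff=19.2=2ζωn → ζ=1.2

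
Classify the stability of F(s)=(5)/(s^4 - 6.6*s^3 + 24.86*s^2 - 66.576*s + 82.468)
Denominator: s^4 - 6.6*s^3 + 24.86*s^2 - 66.576*s + 82.468 = (s^2 - 1.2*s + 10.6)(s^2 - 5.4*s + 7.78). Poles: 0.6 + 3.2j, 0.6 - 3.2j, 2.7 + 0.7j, 2.7 - 0.7j. Unstable (4 pole(s) in RHP)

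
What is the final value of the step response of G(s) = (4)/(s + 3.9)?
FVT: lim_{t→∞} y(t) = lim_{s→0} s*Y(s) where Y(s) = G(s)/s.
= lim_{s→0} G(s) = G(0) = num(0)/den(0) = 4/3.9 = 1.026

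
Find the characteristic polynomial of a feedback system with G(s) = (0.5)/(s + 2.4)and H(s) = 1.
Characteristic poly = G_den * H_den + G_num * H_num = (s + 2.4) + (0.5) = s + 2.9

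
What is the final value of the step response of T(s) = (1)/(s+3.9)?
FVT: lim_{t→∞} y(t) = lim_{s→0} s*Y(s) where Y(s) = T(s)/s.
= lim_{s→0} T(s) = T(0) = num(0)/den(0) = 1/3.9 = 0.2564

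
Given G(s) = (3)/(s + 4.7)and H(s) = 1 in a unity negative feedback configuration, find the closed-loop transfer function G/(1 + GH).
Closed-loop T = G/(1+GH).
Numerator: G_num * H_den = 3.
Denominator: G_den * H_den + G_num * H_num = (s + 4.7) + (3) = s + 7.7.
T(s) = (3)/(s + 7.7)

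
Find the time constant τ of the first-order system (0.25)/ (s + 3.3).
First-order system: τ = -1/pole. Pole = -3.3. τ = -1/(-3.3) = 0.303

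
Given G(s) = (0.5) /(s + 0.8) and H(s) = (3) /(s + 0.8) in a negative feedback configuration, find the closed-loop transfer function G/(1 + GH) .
Closed-loop T = G/(1+GH).
Numerator: G_num * H_den = 0.5*s + 0.4.
Denominator: G_den * H_den + G_num * H_num = (s^2 + 1.6*s + 0.64) + (1.5) = s^2 + 1.6*s + 2.14.
T(s) = (0.5*s + 0.4)/(s^2 + 1.6*s + 2.14)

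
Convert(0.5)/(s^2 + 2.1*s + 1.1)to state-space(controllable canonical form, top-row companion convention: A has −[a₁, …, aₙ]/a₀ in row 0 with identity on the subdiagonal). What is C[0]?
Reachable canonical form: C = numerator coefficients (right-aligned, zero-padded to length n).
num = 0.5, C = [[0, 0.5]].
C[0] = 0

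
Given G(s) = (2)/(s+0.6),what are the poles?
Set denominator = 0: s + 0.6 = 0 → Poles: -0.6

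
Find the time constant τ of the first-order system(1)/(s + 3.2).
First-order system: τ = -1/pole. Pole = -3.2. τ = -1/(-3.2) = 0.3125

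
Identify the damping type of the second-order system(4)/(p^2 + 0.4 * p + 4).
Standard form: ωn²/(p²+2ζωn·p+ωn²) gives ωn=2, ζ=0.1.
Underdamped (ζ = 0.1 < 1)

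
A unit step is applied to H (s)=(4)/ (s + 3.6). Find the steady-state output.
FVT: lim_{t→∞} y(t) = lim_{s→0} s*Y(s) where Y(s) = H(s)/s.
= lim_{s→0} H(s) = H(0) = num(0)/den(0) = 4/3.6 = 1.111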